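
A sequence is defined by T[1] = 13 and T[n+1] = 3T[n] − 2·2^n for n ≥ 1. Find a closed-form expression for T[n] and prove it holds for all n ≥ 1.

Claim: T[n] = 3·3^n + 2·2^n.

Base case: T[1] = 13, and 3·3^1 + 2·2^1 = 9 + 4 = 13.
Assume T[r] = 3·3^r + 2·2^r for some r ≥ 1.
Then T[r+1] = 3T[r] − 2·2^r = 3·(3·3^r + 2·2^r) − 2·2^r = 3·3^{r+1} + 6·2^r − 2·2^r = 3·3^{r+1} + 4·2^r = 3·3^{r+1} + 2·2^{r+1}.
By induction, T[n] = 3·3^n + 2·2^n for all n ≥ 1.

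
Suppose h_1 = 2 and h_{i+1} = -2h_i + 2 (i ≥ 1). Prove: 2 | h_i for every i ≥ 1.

Base case: h_1 = 2 = 2·1, so 2 | h_1.
Assume 2 | h_m, so h_m = 2t for some integer t.
Then h_{m+1} = -2h_m + 2 = -2·(2t) + 2 = 2(-2t + 1), so 2 | h_{m+1}.
By induction, 2 | h_i for all i ≥ 1.

2 | h_i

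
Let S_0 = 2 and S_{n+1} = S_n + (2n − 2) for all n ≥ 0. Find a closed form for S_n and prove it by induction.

Claim: S_n = n^2 − 3n + 2.

Base case: S_0 = 2, and 0^2 − 3·0 + 2 = 2.
Assume S_r = r^2 − 3r + 2.
Then S_{r+1} = S_r + (2r − 2) = (r^2 − 3r + 2) + (2r − 2) = r^2 − r,
and (r+1)^2 − 3·(r+1) + 2 = r^2 − r.
Hence S_n = n^2 − 3n + 2 for every n ≥ 0, by induction.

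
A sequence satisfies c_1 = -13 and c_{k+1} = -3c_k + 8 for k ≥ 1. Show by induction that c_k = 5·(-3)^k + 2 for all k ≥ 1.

Base case: c_1 = -13, and 5·(-3)^1 + 2 = -15 + 2 = -13.
Assume c_m = 5·(-3)^m + 2 for some m ≥ 1.
Then c_{m+1} = -3c_m + 8 = -3·(5·(-3)^m + 2) + 8 = -15·(-3)^m − 6 + 8 = 5·(-3)^{m+1} + 2.
By induction, c_k = 5·(-3)^k + 2 for all k ≥ 1.

c_k = 5·(-3)^k + 2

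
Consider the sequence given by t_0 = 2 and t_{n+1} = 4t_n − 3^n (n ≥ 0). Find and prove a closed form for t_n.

Claim: t_n = 4^n + 3^n.

Base case: t_0 = 2, and 4^0 + 3^0 = 1 + 1 = 2.
Assume t_j = 4^j + 3^j for some j ≥ 0.
Then t_{j+1} = 4t_j − 3^j = 4·(4^j + 3^j) − 3^j = 4^{j+1} + 4·3^j − 3^j = 4^{j+1} + 3·3^j = 4^{j+1} + 3^{j+1}.
Hence t_n = 4^n + 3^n for every n ≥ 0, by induction.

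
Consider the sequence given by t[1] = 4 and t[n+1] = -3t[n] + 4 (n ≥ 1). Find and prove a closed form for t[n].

Claim: t[n] = -(-3)^n + 1.

Base case: t[1] = 4, and -(-3)^1 + 1 = 3 + 1 = 4.
Assume t[j] = -(-3)^j + 1 for some j ≥ 1.
Then t[j+1] = -3t[j] + 4 = -3·(-(-3)^j + 1) + 4 = 3·(-3)^j − 3 + 4 = -(-3)^{j+1} + 1.
So the formula holds for j+1, and by induction t[n] = -(-3)^n + 1 for all n ≥ 1.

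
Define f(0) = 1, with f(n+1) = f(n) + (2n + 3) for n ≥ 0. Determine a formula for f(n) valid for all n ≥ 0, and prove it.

Claim: f(n) = n^2 + 2n + 1.

Base case: f(0) = 1, and 0^2 + 2·0 + 1 = 1.
Assume f(j) = j^2 + 2j + 1.
Then f(j+1) = f(j) + (2j + 3) = (j^2 + 2j + 1) + (2j + 3) = j^2 + 4j + 4,
and (j+1)^2 + 2·(j+1) + 1 = j^2 + 4j + 4.
This completes the inductive step, so f(n) = n^2 + 2n + 1 for all n ≥ 0.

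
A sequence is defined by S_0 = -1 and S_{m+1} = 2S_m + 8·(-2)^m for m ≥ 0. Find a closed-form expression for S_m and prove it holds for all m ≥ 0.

Claim: S_m = 2^m − 2·(-2)^m.

Base case: S_0 = -1, and 2^0 − 2·(-2)^0 = 1 − 2 = -1.
Assume S_r = 2^r − 2·(-2)^r for some r ≥ 0.
Then S_{r+1} = 2S_r + 8·(-2)^r = 2·(2^r − 2·(-2)^r) + 8·(-2)^r = 2^{r+1} − 4·(-2)^r + 8·(-2)^r = 2^{r+1} + 4·(-2)^r = 2^{r+1} − 2·(-2)^{r+1}.
Hence S_m = 2^m − 2·(-2)^m for every m ≥ 0, by induction.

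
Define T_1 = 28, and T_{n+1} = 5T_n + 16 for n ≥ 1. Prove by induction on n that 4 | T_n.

Base case: T_1 = 28 = 4·7, so 4 | T_1.
Assume 4 | T_m, so T_m = 4t for some integer t.
Then T_{m+1} = 5T_m + 16 = 5·(4t) + 16 = 4(5t + 4), so 4 | T_{m+1}.
Hence 4 | T_n for every n ≥ 1, by induction.

4 | T_n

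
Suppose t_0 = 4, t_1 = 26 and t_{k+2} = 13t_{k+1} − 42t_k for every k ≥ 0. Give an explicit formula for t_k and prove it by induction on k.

Claim: t_k = 2·6^k + 2·7^k.

Base cases: t_0 = 4 and 2·6^0 + 2·7^0 = 4; t_1 = 26 and 2·6^1 + 2·7^1 = 26.
Assume t_j = 2·6^j + 2·7^j for all 0 ≤ j ≤ m, where m ≥ 1.
Then t_{m+1} = 13t_m − 42t_{m−1} = 13·(2·6^m + 2·7^m) − 42·(2·6^{m−1} + 2·7^{m−1}) = 2·(13·6 − 42)6^{m−1} + 2·(13·7 − 42)7^{m−1} = 72·6^{m−1} + 98·7^{m−1} = 2·6^{m+1} + 2·7^{m+1}.
So the formula holds for m+1, and by strong induction t_k = 2·6^k + 2·7^k for all k ≥ 0.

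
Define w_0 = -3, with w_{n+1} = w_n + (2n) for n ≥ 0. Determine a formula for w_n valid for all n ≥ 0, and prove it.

Claim: w_n = n^2 − n − 3.

Base case: w_0 = -3, and 0^2 − 0 − 3 = -3.
Assume w_m = m^2 − m − 3.
Then w_{m+1} = w_m + (2m) = (m^2 − m − 3) + (2m) = m^2 + m − 3,
and (m+1)^2 − (m+1) − 3 = m^2 + m − 3.
By induction, w_n = n^2 − n − 3 for all n ≥ 0.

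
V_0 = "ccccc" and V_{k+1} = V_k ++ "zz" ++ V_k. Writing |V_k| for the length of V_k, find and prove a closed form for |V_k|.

Claim: |V_k| = 7·2^k − 2.

Base case: |V_0| = 5, and 7·2^0 − 2 = 5.
Assume |V_j| = 7·2^j − 2.
Then |V_{j+1}| = |V_j| + 2 + |V_j| = 2|V_j| + 2 = 2(7·2^j − 2) + 2 = 7·2^{j+1} − 4 + 2 = 7·2^{j+1} − 2.
Hence |V_k| = 7·2^k − 2 for every k ≥ 0, by induction.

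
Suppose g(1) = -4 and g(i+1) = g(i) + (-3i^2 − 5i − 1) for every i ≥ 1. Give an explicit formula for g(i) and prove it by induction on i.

Claim: g(i) = -i^3 − i^2 + i − 3.

Base case: g(1) = -4, and -1^3 − 1^2 + 1 − 3 = -4.
Assume g(m) = -m^3 − m^2 + m − 3.
Then g(m+1) = g(m) + (-3m^2 − 5m − 1) = (-m^3 − m^2 + m − 3) + (-3m^2 − 5m − 1) = -m^3 − 4m^2 − 4m − 4,
and -(m+1)^3 − (m+1)^2 + (m+1) − 3 = -m^3 − 4m^2 − 4m − 4.
This completes the inductive step, so g(i) = -i^3 − i^2 + i − 3 for all i ≥ 1.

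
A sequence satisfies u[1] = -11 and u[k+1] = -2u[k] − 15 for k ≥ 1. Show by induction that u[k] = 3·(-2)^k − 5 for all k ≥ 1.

Base case: u[1] = -11, and 3·(-2)^1 − 5 = -6 − 5 = -11.
Assume u[m] = 3·(-2)^m − 5 for some m ≥ 1.
Then u[m+1] = -2u[m] − 15 = -2·(3·(-2)^m − 5) − 15 = -6·(-2)^m + 10 − 15 = 3·(-2)^{m+1} − 5.
This completes the inductive step, so u[k] = 3·(-2)^k − 5 for all k ≥ 1.

u[k] = 3·(-2)^k − 5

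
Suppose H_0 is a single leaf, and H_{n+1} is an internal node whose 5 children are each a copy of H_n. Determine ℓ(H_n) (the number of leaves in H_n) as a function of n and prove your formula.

Claim: ℓ(H_n) = 5^n.

Base case: ℓ(H_0) = 1, and 5^0 = 1.
Assume ℓ(H_j) = 5^j.
Then ℓ(H_{j+1}) = 5·ℓ(H_j) = 5·5^j = 5^{j+1}.
So the formula holds for j+1, and by induction ℓ(H_n) = 5^n for all n ≥ 0.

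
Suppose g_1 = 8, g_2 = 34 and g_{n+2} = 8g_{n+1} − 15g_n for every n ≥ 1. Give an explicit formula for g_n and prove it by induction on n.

Claim: g_n = 3^n + 5^n.

Base cases: g_1 = 8 and 3^1 + 5^1 = 8; g_2 = 34 and 3^2 + 5^2 = 34.
Assume g_j = 3^j + 5^j for all 1 ≤ j ≤ k, where k ≥ 2.
Then g_{k+1} = 8g_k − 15g_{k−1} = 8·(3^k + 5^k) − 15·(3^{k−1} + 5^{k−1}) = (8·3 − 15)3^{k−1} + (8·5 − 15)5^{k−1} = 9·3^{k−1} + 25·5^{k−1} = 3^{k+1} + 5^{k+1}.
This completes the inductive step, so g_n = 3^n + 5^n for all n ≥ 1.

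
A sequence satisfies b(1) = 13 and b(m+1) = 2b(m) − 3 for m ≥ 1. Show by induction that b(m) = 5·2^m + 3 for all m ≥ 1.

Base case: b(1) = 13, and 5·2^1 + 3 = 10 + 3 = 13.
Assume b(j) = 5·2^j + 3 for some j ≥ 1.
Then b(j+1) = 2b(j) − 3 = 2·(5·2^j + 3) − 3 = 10·2^j + 6 − 3 = 5·2^{j+1} + 3.
So the formula holds for j+1, and by induction b(m) = 5·2^m + 3 for all m ≥ 1.

b(m) = 5·2^m + 3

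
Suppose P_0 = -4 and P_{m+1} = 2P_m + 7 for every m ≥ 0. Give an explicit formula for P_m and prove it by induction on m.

Claim: P_m = 3·2^m − 7.

Base case: P_0 = -4, and 3·2^0 − 7 = 3 − 7 = -4.
Assume P_r = 3·2^r − 7 for some r ≥ 0.
Then P_{r+1} = 2P_r + 7 = 2·(3·2^r − 7) + 7 = 6·2^r − 14 + 7 = 3·2^{r+1} − 7.
By induction, P_m = 3·2^m − 7 for all m ≥ 0.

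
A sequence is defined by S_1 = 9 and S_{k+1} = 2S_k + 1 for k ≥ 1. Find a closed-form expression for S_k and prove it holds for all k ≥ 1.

Claim: S_k = 5·2^k − 1.

Base case: S_1 = 9, and 5·2^1 − 1 = 10 − 1 = 9.
Assume S_r = 5·2^r − 1 for some r ≥ 1.
Then S_{r+1} = 2S_r + 1 = 2·(5·2^r − 1) + 1 = 10·2^r − 2 + 1 = 5·2^{r+1} − 1.
This completes the inductive step, so S_k = 5·2^k − 1 for all k ≥ 1.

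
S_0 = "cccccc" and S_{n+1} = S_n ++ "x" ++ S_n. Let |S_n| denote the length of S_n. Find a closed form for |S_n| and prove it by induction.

Claim: |S_n| = 7·2^n − 1.

Base case: |S_0| = 6, and 7·2^0 − 1 = 6.
Assume |S_m| = 7·2^m − 1.
Then |S_{m+1}| = |S_m| + 1 + |S_m| = 2|S_m| + 1 = 2(7·2^m − 1) + 1 = 7·2^{m+1} − 2 + 1 = 7·2^{m+1} − 1.
By induction, |S_n| = 7·2^n − 1 for all n ≥ 0.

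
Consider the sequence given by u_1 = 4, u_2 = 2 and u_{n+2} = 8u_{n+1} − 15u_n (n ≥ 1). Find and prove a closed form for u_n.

Claim: u_n = 3·3^n − 5^n.

Base cases: u_1 = 4 and 3·3^1 − 5^1 = 4; u_2 = 2 and 3·3^2 − 5^2 = 2.
Assume u_j = 3·3^j − 5^j for all 1 ≤ j ≤ k, where k ≥ 2.
Then u_{k+1} = 8u_k − 15u_{k−1} = 8·(3·3^k − 5^k) − 15·(3·3^{k−1} − 5^{k−1}) = 3·(8·3 − 15)3^{k−1} − (8·5 − 15)5^{k−1} = 27·3^{k−1} − 25·5^{k−1} = 3·3^{k+1} − 5^{k+1}.
Hence u_n = 3·3^n − 5^n for every n ≥ 1, by strong induction.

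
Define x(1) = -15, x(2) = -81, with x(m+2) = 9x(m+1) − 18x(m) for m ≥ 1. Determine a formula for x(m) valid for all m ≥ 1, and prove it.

Claim: x(m) = -3^m − 2·6^m.

Base cases: x(1) = -15 and -3^1 − 2·6^1 = -15; x(2) = -81 and -3^2 − 2·6^2 = -81.
Assume x(i) = -3^i − 2·6^i for all 1 ≤ i ≤ j, where j ≥ 2.
Then x(j+1) = 9x(j) − 18x(j−1) = 9·(-3^j − 2·6^j) − 18·(-3^{j−1} − 2·6^{j−1}) = -(9·3 − 18)3^{j−1} − 2·(9·6 − 18)6^{j−1} = -9·3^{j−1} − 72·6^{j−1} = -3^{j+1} − 2·6^{j+1}.
This completes the inductive step, so x(m) = -3^m − 2·6^m for all m ≥ 1.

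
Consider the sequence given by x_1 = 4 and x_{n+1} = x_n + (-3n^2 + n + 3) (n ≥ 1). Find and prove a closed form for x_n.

Claim: x_n = -n^3 + 2n^2 + 2n + 1.

Base case: x_1 = 4, and -1^3 + 2·1^2 + 2·1 + 1 = 4.
Assume x_r = -r^3 + 2r^2 + 2r + 1.
Then x_{r+1} = x_r + (-3r^2 + r + 3) = (-r^3 + 2r^2 + 2r + 1) + (-3r^2 + r + 3) = -r^3 − r^2 + 3r + 4,
and -(r+1)^3 + 2·(r+1)^2 + 2·(r+1) + 1 = -r^3 − r^2 + 3r + 4.
This completes the inductive step, so x_n = -n^3 + 2n^2 + 2n + 1 for all n ≥ 1.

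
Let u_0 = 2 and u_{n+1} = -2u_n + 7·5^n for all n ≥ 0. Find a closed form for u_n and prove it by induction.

Claim: u_n = (-2)^n + 5^n.

Base case: u_0 = 2, and (-2)^0 + 5^0 = 1 + 1 = 2.
Assume u_j = (-2)^j + 5^j for some j ≥ 0.
Then u_{j+1} = -2u_j + 7·5^j = -2·((-2)^j + 5^j) + 7·5^j = (-2)^{j+1} − 2·5^j + 7·5^j = (-2)^{j+1} + 5·5^j = (-2)^{j+1} + 5^{j+1}.
By induction, u_n = (-2)^n + 5^n for all n ≥ 0.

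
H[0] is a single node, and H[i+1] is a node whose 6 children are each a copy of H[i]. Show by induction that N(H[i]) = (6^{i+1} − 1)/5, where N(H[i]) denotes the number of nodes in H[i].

Base case: N(H[0]) = 1, and (6^{0+1} − 1)/5 = 1.
Assume N(H[k]) = (6^{k+1} − 1)/5.
Then N(H[k+1]) = 1 + 6N(H[k]) = 1 + 6·(6^{k+1} − 1)/5 = 1 + (6^{k+2} − 6)/5 = (5 + 6^{k+2} − 6)/5 = (6^{k+2} − 1)/5.
Hence N(H[i]) = (6^{i+1} − 1)/5 for every i ≥ 0, by induction.

N(H[i]) = (6^{i+1} − 1)/5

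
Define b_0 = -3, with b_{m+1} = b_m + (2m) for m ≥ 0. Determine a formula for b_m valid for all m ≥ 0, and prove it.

Claim: b_m = m^2 − m − 3.

Base case: b_0 = -3, and 0^2 − 0 − 3 = -3.
Assume b_k = k^2 − k − 3.
Then b_{k+1} = b_k + (2k) = (k^2 − k − 3) + (2k) = k^2 + k − 3,
and (k+1)^2 − (k+1) − 3 = k^2 + k − 3.
By induction, b_m = m^2 − m − 3 for all m ≥ 0.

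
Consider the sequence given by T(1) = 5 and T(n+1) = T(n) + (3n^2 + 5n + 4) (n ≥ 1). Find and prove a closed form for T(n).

Claim: T(n) = n^3 + n^2 + 2n + 1.

Base case: T(1) = 5, and 1^3 + 1^2 + 2·1 + 1 = 5.
Assume T(k) = k^3 + k^2 + 2k + 1.
Then T(k+1) = T(k) + (3k^2 + 5k + 4) = (k^3 + k^2 + 2k + 1) + (3k^2 + 5k + 4) = k^3 + 4k^2 + 7k + 5,
and (k+1)^3 + (k+1)^2 + 2·(k+1) + 1 = k^3 + 4k^2 + 7k + 5.
This completes the inductive step, so T(n) = n^3 + n^2 + 2n + 1 for all n ≥ 1.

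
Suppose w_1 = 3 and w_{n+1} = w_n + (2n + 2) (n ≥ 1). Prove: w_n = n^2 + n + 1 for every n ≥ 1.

Base case: w_1 = 3, and 1^2 + 1 + 1 = 3.
Assume w_m = m^2 + m + 1.
Then w_{m+1} = w_m + (2m + 2) = (m^2 + m + 1) + (2m + 2) = m^2 + 3m + 3,
and (m+1)^2 + (m+1) + 1 = m^2 + 3m + 3.
Hence w_n = n^2 + n + 1 for every n ≥ 1, by induction.

w_n = n^2 + n + 1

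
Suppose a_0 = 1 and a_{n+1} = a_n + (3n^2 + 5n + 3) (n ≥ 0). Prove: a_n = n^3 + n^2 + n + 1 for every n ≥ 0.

Base case: a_0 = 1, and 0^3 + 0^2 + 0 + 1 = 1.
Assume a_k = k^3 + k^2 + k + 1.
Then a_{k+1} = a_k + (3k^2 + 5k + 3) = (k^3 + k^2 + k + 1) + (3k^2 + 5k + 3) = k^3 + 4k^2 + 6k + 4,
and (k+1)^3 + (k+1)^2 + (k+1) + 1 = k^3 + 4k^2 + 6k + 4.
This completes the inductive step, so a_n = n^3 + n^2 + n + 1 for all n ≥ 0.

a_n = n^3 + n^2 + n + 1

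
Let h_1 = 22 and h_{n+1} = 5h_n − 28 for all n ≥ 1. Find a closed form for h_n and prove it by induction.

Claim: h_n = 3·5^n + 7.

Base case: h_1 = 22, and 3·5^1 + 7 = 15 + 7 = 22.
Assume h_r = 3·5^r + 7 for some r ≥ 1.
Then h_{r+1} = 5h_r − 28 = 5·(3·5^r + 7) − 28 = 15·5^r + 35 − 28 = 3·5^{r+1} + 7.
Hence h_n = 3·5^n + 7 for every n ≥ 1, by induction.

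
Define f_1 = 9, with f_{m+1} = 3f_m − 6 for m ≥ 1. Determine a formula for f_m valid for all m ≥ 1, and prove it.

Claim: f_m = 2·3^m + 3.

Base case: f_1 = 9, and 2·3^1 + 3 = 6 + 3 = 9.
Assume f_k = 2·3^k + 3 for some k ≥ 1.
Then f_{k+1} = 3f_k − 6 = 3·(2·3^k + 3) − 6 = 6·3^k + 9 − 6 = 2·3^{k+1} + 3.
So the formula holds for k+1, and by induction f_m = 2·3^m + 3 for all m ≥ 1.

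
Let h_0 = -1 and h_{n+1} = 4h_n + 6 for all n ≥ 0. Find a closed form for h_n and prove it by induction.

Claim: h_n = 4^n − 2.

Base case: h_0 = -1, and 4^0 − 2 = 1 − 2 = -1.
Assume h_m = 4^m − 2 for some m ≥ 0.
Then h_{m+1} = 4h_m + 6 = 4·(4^m − 2) + 6 = 4^{m+1} − 8 + 6 = 4^{m+1} − 2.
Hence h_n = 4^n − 2 for every n ≥ 0, by induction.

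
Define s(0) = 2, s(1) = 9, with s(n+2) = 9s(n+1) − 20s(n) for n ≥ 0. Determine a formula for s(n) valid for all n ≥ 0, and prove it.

Claim: s(n) = 5^n + 4^n.

Base cases: s(0) = 2 and 5^0 + 4^0 = 2; s(1) = 9 and 5^1 + 4^1 = 9.
Assume s(j) = 5^j + 4^j for all 0 ≤ j ≤ r, where r ≥ 1.
Then s(r+1) = 9s(r) − 20s(r−1) = 9·(5^r + 4^r) − 20·(5^{r−1} + 4^{r−1}) = (9·5 − 20)5^{r−1} + (9·4 − 20)4^{r−1} = 25·5^{r−1} + 16·4^{r−1} = 5^{r+1} + 4^{r+1}.
Hence s(n) = 5^n + 4^n for every n ≥ 0, by strong induction.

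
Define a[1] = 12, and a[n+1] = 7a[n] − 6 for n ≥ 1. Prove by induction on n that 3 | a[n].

Base case: a[1] = 12 = 3·4, so 3 | a[1].
Assume 3 | a[j], so a[j] = 3t for some integer t.
Then a[j+1] = 7a[j] − 6 = 7·(3t) − 6 = 3(7t − 2), so 3 | a[j+1].
So the property holds for j+1, and by induction 3 | a[n] for all n ≥ 1.

3 | a[n]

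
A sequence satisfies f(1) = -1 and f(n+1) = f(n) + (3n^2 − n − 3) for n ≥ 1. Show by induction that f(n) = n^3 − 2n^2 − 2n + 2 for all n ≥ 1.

Base case: f(1) = -1, and 1^3 − 2·1^2 − 2·1 + 2 = -1.
Assume f(j) = j^3 − 2j^2 − 2j + 2.
Then f(j+1) = f(j) + (3j^2 − j − 3) = (j^3 − 2j^2 − 2j + 2) + (3j^2 − j − 3) = j^3 + j^2 − 3j − 1,
and (j+1)^3 − 2·(j+1)^2 − 2·(j+1) + 2 = j^3 + j^2 − 3j − 1.
Hence f(n) = n^3 − 2n^2 − 2n + 2 for every n ≥ 1, by induction.

f(n) = n^3 − 2n^2 − 2n + 2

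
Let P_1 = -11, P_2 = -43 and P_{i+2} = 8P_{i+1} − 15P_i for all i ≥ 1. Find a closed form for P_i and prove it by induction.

Claim: P_i = -5^i − 2·3^i.

Base cases: P_1 = -11 and -5^1 − 2·3^1 = -11; P_2 = -43 and -5^2 − 2·3^2 = -43.
Assume P_j = -5^j − 2·3^j for all 1 ≤ j ≤ k, where k ≥ 2.
Then P_{k+1} = 8P_k − 15P_{k−1} = 8·(-5^k − 2·3^k) − 15·(-5^{k−1} − 2·3^{k−1}) = -(8·5 − 15)5^{k−1} − 2·(8·3 − 15)3^{k−1} = -25·5^{k−1} − 18·3^{k−1} = -5^{k+1} − 2·3^{k+1}.
By strong induction, P_i = -5^i − 2·3^i for all i ≥ 1.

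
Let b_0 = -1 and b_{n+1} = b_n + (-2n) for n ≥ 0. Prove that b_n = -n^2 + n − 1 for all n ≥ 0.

Base case: b_0 = -1, and -0^2 + 0 − 1 = -1.
Assume b_r = -r^2 + r − 1.
Then b_{r+1} = b_r + (-2r) = (-r^2 + r − 1) + (-2r) = -r^2 − r − 1,
and -(r+1)^2 + (r+1) − 1 = -r^2 − r − 1.
This completes the inductive step, so b_n = -n^2 + n − 1 for all n ≥ 0.

b_n = -n^2 + n − 1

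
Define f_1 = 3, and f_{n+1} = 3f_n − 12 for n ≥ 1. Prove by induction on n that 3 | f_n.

Base case: f_1 = 3 = 3·1, so 3 | f_1.
Assume 3 | f_j, so f_j = 3t for some integer t.
Then f_{j+1} = 3f_j − 12 = 3·(3t) − 12 = 3(3t − 4), so 3 | f_{j+1}.
This completes the inductive step, so 3 | f_n for all n ≥ 1.

3 | f_n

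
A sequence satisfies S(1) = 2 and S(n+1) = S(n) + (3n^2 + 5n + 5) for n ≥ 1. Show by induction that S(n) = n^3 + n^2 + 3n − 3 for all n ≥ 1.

Base case: S(1) = 2, and 1^3 + 1^2 + 3·1 − 3 = 2.
Assume S(k) = k^3 + k^2 + 3k − 3.
Then S(k+1) = S(k) + (3k^2 + 5k + 5) = (k^3 + k^2 + 3k − 3) + (3k^2 + 5k + 5) = k^3 + 4k^2 + 8k + 2,
and (k+1)^3 + (k+1)^2 + 3·(k+1) − 3 = k^3 + 4k^2 + 8k + 2.
By induction, S(n) = n^3 + n^2 + 3n − 3 for all n ≥ 1.

S(n) = n^3 + n^2 + 3n − 3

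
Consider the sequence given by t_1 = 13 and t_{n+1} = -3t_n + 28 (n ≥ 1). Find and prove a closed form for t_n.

Claim: t_n = -2·(-3)^n + 7.

Base case: t_1 = 13, and -2·(-3)^1 + 7 = 6 + 7 = 13.
Assume t_m = -2·(-3)^m + 7 for some m ≥ 1.
Then t_{m+1} = -3t_m + 28 = -3·(-2·(-3)^m + 7) + 28 = 6·(-3)^m − 21 + 28 = -2·(-3)^{m+1} + 7.
This completes the inductive step, so t_n = -2·(-3)^n + 7 for all n ≥ 1.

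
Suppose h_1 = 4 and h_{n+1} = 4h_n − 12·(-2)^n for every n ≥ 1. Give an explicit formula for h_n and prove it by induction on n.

Claim: h_n = 2·4^n + 2·(-2)^n.

Base case: h_1 = 4, and 2·4^1 + 2·(-2)^1 = 8 − 4 = 4.
Assume h_m = 2·4^m + 2·(-2)^m for some m ≥ 1.
Then h_{m+1} = 4h_m − 12·(-2)^m = 4·(2·4^m + 2·(-2)^m) − 12·(-2)^m = 2·4^{m+1} + 8·(-2)^m − 12·(-2)^m = 2·4^{m+1} − 4·(-2)^m = 2·4^{m+1} + 2·(-2)^{m+1}.
This completes the inductive step, so h_n = 2·4^n + 2·(-2)^n for all n ≥ 1.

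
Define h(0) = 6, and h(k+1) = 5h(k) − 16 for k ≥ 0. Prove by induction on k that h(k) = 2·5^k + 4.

Base case: h(0) = 6, and 2·5^0 + 4 = 2 + 4 = 6.
Assume h(r) = 2·5^r + 4 for some r ≥ 0.
Then h(r+1) = 5h(r) − 16 = 5·(2·5^r + 4) − 16 = 10·5^r + 20 − 16 = 2·5^{r+1} + 4.
This completes the inductive step, so h(k) = 2·5^k + 4 for all k ≥ 0.

h(k) = 2·5^k + 4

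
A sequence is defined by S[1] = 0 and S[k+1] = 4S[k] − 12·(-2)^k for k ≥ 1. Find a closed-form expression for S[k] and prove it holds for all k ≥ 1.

Claim: S[k] = 4^k + 2·(-2)^k.

Base case: S[1] = 0, and 4^1 + 2·(-2)^1 = 4 − 4 = 0.
Assume S[r] = 4^r + 2·(-2)^r for some r ≥ 1.
Then S[r+1] = 4S[r] − 12·(-2)^r = 4·(4^r + 2·(-2)^r) − 12·(-2)^r = 4^{r+1} + 8·(-2)^r − 12·(-2)^r = 4^{r+1} − 4·(-2)^r = 4^{r+1} + 2·(-2)^{r+1}.
This completes the inductive step, so S[k] = 4^k + 2·(-2)^k for all k ≥ 1.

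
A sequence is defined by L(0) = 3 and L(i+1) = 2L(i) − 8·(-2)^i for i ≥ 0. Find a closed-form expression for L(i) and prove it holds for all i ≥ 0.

Claim: L(i) = 2^i + 2·(-2)^i.

Base case: L(0) = 3, and 2^0 + 2·(-2)^0 = 1 + 2 = 3.
Assume L(m) = 2^m + 2·(-2)^m for some m ≥ 0.
Then L(m+1) = 2L(m) − 8·(-2)^m = 2·(2^m + 2·(-2)^m) − 8·(-2)^m = 2^{m+1} + 4·(-2)^m − 8·(-2)^m = 2^{m+1} − 4·(-2)^m = 2^{m+1} + 2·(-2)^{m+1}.
Hence L(i) = 2^i + 2·(-2)^i for every i ≥ 0, by induction.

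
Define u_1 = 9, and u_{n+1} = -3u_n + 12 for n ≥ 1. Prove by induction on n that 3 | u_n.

Base case: u_1 = 9 = 3·3, so 3 | u_1.
Assume 3 | u_m, so u_m = 3t for some integer t.
Then u_{m+1} = -3u_m + 12 = -3·(3t) + 12 = 3(-3t + 4), so 3 | u_{m+1}.
By induction, 3 | u_n for all n ≥ 1.

3 | u_n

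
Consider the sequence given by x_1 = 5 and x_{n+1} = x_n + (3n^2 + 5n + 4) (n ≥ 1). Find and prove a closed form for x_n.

Claim: x_n = n^3 + n^2 + 2n + 1.

Base case: x_1 = 5, and 1^3 + 1^2 + 2·1 + 1 = 5.
Assume x_k = k^3 + k^2 + 2k + 1.
Then x_{k+1} = x_k + (3k^2 + 5k + 4) = (k^3 + k^2 + 2k + 1) + (3k^2 + 5k + 4) = k^3 + 4k^2 + 7k + 5,
and (k+1)^3 + (k+1)^2 + 2·(k+1) + 1 = k^3 + 4k^2 + 7k + 5.
By induction, x_n = n^3 + n^2 + 2n + 1 for all n ≥ 1.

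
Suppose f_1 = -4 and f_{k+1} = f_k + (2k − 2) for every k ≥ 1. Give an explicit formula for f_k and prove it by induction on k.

Claim: f_k = k^2 − 3k − 2.

Base case: f_1 = -4, and 1^2 − 3·1 − 2 = -4.
Assume f_j = j^2 − 3j − 2.
Then f_{j+1} = f_j + (2j − 2) = (j^2 − 3j − 2) + (2j − 2) = j^2 − j − 4,
and (j+1)^2 − 3·(j+1) − 2 = j^2 − j − 4.
This completes the inductive step, so f_k = k^2 − 3k − 2 for all k ≥ 1.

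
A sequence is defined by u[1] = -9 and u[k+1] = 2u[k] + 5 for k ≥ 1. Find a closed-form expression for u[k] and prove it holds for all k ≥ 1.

Claim: u[k] = -2^{k+1} − 5.

Base case: u[1] = -9, and -2^{1+1} − 5 = -4 − 5 = -9.
Assume u[m] = -2^{m+1} − 5 for some m ≥ 1.
Then u[m+1] = 2u[m] + 5 = 2·(-2^{m+1} − 5) + 5 = -2^{m+2} − 10 + 5 = -2^{m+2} − 5.
So the formula holds for m+1, and by induction u[k] = -2^{k+1} − 5 for all k ≥ 1.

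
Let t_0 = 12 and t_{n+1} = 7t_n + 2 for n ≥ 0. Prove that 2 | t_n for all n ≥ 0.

Base case: t_0 = 12 = 2·6, so 2 | t_0.
Assume 2 | t_k, so t_k = 2s for some integer s.
Then t_{k+1} = 7t_k + 2 = 7·(2s) + 2 = 2(7s + 1), so 2 | t_{k+1}.
So the property holds for k+1, and by induction 2 | t_n for all n ≥ 0.

2 | t_n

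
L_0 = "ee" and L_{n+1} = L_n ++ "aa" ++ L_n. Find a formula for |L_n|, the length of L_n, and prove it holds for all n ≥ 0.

Claim: |L_n| = 2^{n+2} − 2.

Base case: |L_0| = 2, and 2^{0+2} − 2 = 2.
Assume |L_k| = 2^{k+2} − 2.
Then |L_{k+1}| = |L_k| + 2 + |L_k| = 2|L_k| + 2 = 2(2^{k+2} − 2) + 2 = 2^{k+3} − 4 + 2 = 2^{k+3} − 2.
This completes the inductive step, so |L_n| = 2^{n+2} − 2 for all n ≥ 0.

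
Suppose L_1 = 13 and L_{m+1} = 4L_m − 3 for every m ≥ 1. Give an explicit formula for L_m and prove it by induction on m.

Claim: L_m = 3·4^m + 1.

Base case: L_1 = 13, and 3·4^1 + 1 = 12 + 1 = 13.
Assume L_r = 3·4^r + 1 for some r ≥ 1.
Then L_{r+1} = 4L_r − 3 = 4·(3·4^r + 1) − 3 = 12·4^r + 4 − 3 = 3·4^{r+1} + 1.
Hence L_m = 3·4^m + 1 for every m ≥ 1, by induction.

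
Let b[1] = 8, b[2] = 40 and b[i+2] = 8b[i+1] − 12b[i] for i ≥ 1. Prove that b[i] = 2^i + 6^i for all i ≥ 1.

Base cases: b[1] = 8 and 2^1 + 6^1 = 8; b[2] = 40 and 2^2 + 6^2 = 40.
Assume b[j] = 2^j + 6^j for all 1 ≤ j ≤ m, where m ≥ 2.
Then b[m+1] = 8b[m] − 12b[m−1] = 8·(2^m + 6^m) − 12·(2^{m−1} + 6^{m−1}) = (8·2 − 12)2^{m−1} + (8·6 − 12)6^{m−1} = 4·2^{m−1} + 36·6^{m−1} = 2^{m+1} + 6^{m+1}.
By strong induction, b[i] = 2^i + 6^i for all i ≥ 1.

b[i] = 2^i + 6^i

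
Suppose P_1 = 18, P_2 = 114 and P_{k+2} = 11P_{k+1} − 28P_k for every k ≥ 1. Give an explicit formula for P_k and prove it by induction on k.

Claim: P_k = 2·7^k + 4^k.

Base cases: P_1 = 18 and 2·7^1 + 4^1 = 18; P_2 = 114 and 2·7^2 + 4^2 = 114.
Assume P_j = 2·7^j + 4^j for all 1 ≤ j ≤ m, where m ≥ 2.
Then P_{m+1} = 11P_m − 28P_{m−1} = 11·(2·7^m + 4^m) − 28·(2·7^{m−1} + 4^{m−1}) = 2·(11·7 − 28)7^{m−1} + (11·4 − 28)4^{m−1} = 98·7^{m−1} + 16·4^{m−1} = 2·7^{m+1} + 4^{m+1}.
Hence P_k = 2·7^k + 4^k for every k ≥ 1, by strong induction.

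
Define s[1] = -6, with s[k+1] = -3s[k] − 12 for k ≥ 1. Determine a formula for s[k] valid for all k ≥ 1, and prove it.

Claim: s[k] = (-3)^k − 3.

Base case: s[1] = -6, and (-3)^1 − 3 = -3 − 3 = -6.
Assume s[r] = (-3)^r − 3 for some r ≥ 1.
Then s[r+1] = -3s[r] − 12 = -3·((-3)^r − 3) − 12 = -3·(-3)^r + 9 − 12 = (-3)^{r+1} − 3.
This completes the inductive step, so s[k] = (-3)^k − 3 for all k ≥ 1.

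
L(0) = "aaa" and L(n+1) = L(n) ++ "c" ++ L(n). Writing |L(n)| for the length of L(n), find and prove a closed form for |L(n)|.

Claim: |L(n)| = 2^{n+2} − 1.

Base case: |L(0)| = 3, and 2^{0+2} − 1 = 3.
Assume |L(r)| = 2^{r+2} − 1.
Then |L(r+1)| = |L(r)| + 1 + |L(r)| = 2|L(r)| + 1 = 2(2^{r+2} − 1) + 1 = 2^{r+3} − 2 + 1 = 2^{r+3} − 1.
By induction, |L(n)| = 2^{n+2} − 1 for all n ≥ 0.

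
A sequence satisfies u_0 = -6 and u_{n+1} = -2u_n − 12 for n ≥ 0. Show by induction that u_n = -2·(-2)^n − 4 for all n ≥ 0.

Base case: u_0 = -6, and -2·(-2)^0 − 4 = -2 − 4 = -6.
Assume u_r = -2·(-2)^r − 4 for some r ≥ 0.
Then u_{r+1} = -2u_r − 12 = -2·(-2·(-2)^r − 4) − 12 = 4·(-2)^r + 8 − 12 = -2·(-2)^{r+1} − 4.
This completes the inductive step, so u_n = -2·(-2)^n − 4 for all n ≥ 0.

u_n = -2·(-2)^n − 4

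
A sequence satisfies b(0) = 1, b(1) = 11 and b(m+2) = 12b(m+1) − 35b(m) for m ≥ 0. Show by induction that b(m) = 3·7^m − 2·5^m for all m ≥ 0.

Base cases: b(0) = 1 and 3·7^0 − 2·5^0 = 1; b(1) = 11 and 3·7^1 − 2·5^1 = 11.
Assume b(i) = 3·7^i − 2·5^i for all 0 ≤ i ≤ j, where j ≥ 1.
Then b(j+1) = 12b(j) − 35b(j−1) = 12·(3·7^j − 2·5^j) − 35·(3·7^{j−1} − 2·5^{j−1}) = 3·(12·7 − 35)7^{j−1} − 2·(12·5 − 35)5^{j−1} = 147·7^{j−1} − 50·5^{j−1} = 3·7^{j+1} − 2·5^{j+1}.
This completes the inductive step, so b(m) = 3·7^m − 2·5^m for all m ≥ 0.

b(m) = 3·7^m − 2·5^m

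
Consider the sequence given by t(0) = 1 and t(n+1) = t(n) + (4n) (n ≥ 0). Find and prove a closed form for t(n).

Claim: t(n) = 2n^2 − 2n + 1.

Base case: t(0) = 1, and 2·0^2 − 2·0 + 1 = 1.
Assume t(j) = 2j^2 − 2j + 1.
Then t(j+1) = t(j) + (4j) = (2j^2 − 2j + 1) + (4j) = 2j^2 + 2j + 1,
and 2·(j+1)^2 − 2·(j+1) + 1 = 2j^2 + 2j + 1.
This completes the inductive step, so t(n) = 2n^2 − 2n + 1 for all n ≥ 0.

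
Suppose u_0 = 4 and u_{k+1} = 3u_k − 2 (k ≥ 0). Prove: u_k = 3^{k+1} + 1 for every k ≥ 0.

Base case: u_0 = 4, and 3^{0+1} + 1 = 3 + 1 = 4.
Assume u_m = 3^{m+1} + 1 for some m ≥ 0.
Then u_{m+1} = 3u_m − 2 = 3·(3^{m+1} + 1) − 2 = 3^{m+2} + 3 − 2 = 3^{m+2} + 1.
So the formula holds for m+1, and by induction u_k = 3^{k+1} + 1 for all k ≥ 0.

u_k = 3^{k+1} + 1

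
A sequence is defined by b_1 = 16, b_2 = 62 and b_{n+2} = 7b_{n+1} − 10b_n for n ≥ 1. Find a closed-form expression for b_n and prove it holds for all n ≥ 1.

Claim: b_n = 3·2^n + 2·5^n.

Base cases: b_1 = 16 and 3·2^1 + 2·5^1 = 16; b_2 = 62 and 3·2^2 + 2·5^2 = 62.
Assume b_j = 3·2^j + 2·5^j for all 1 ≤ j ≤ k, where k ≥ 2.
Then b_{k+1} = 7b_k − 10b_{k−1} = 7·(3·2^k + 2·5^k) − 10·(3·2^{k−1} + 2·5^{k−1}) = 3·(7·2 − 10)2^{k−1} + 2·(7·5 − 10)5^{k−1} = 12·2^{k−1} + 50·5^{k−1} = 3·2^{k+1} + 2·5^{k+1}.
Hence b_n = 3·2^n + 2·5^n for every n ≥ 1, by strong induction.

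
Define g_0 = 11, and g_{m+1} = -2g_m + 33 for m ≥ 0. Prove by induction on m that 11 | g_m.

Base case: g_0 = 11 = 11·1, so 11 | g_0.
Assume 11 | g_j, so g_j = 11t for some integer t.
Then g_{j+1} = -2g_j + 33 = -2·(11t) + 33 = 11(-2t + 3), so 11 | g_{j+1}.
This completes the inductive step, so 11 | g_m for all m ≥ 0.

11 | g_m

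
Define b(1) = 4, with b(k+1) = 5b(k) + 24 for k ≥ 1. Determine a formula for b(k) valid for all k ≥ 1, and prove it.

Claim: b(k) = 2·5^k − 6.

Base case: b(1) = 4, and 2·5^1 − 6 = 10 − 6 = 4.
Assume b(r) = 2·5^r − 6 for some r ≥ 1.
Then b(r+1) = 5b(r) + 24 = 5·(2·5^r − 6) + 24 = 10·5^r − 30 + 24 = 2·5^{r+1} − 6.
Hence b(k) = 2·5^k − 6 for every k ≥ 1, by induction.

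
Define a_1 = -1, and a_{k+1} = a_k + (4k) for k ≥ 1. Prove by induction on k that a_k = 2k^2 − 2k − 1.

Base case: a_1 = -1, and 2·1^2 − 2·1 − 1 = -1.
Assume a_m = 2m^2 − 2m − 1.
Then a_{m+1} = a_m + (4m) = (2m^2 − 2m − 1) + (4m) = 2m^2 + 2m − 1,
and 2·(m+1)^2 − 2·(m+1) − 1 = 2m^2 + 2m − 1.
This completes the inductive step, so a_k = 2k^2 − 2k − 1 for all k ≥ 1.

a_k = 2k^2 − 2k − 1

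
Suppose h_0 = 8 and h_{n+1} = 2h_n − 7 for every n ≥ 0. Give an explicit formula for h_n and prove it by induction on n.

Claim: h_n = 2^n + 7.

Base case: h_0 = 8, and 2^0 + 7 = 1 + 7 = 8.
Assume h_j = 2^j + 7 for some j ≥ 0.
Then h_{j+1} = 2h_j − 7 = 2·(2^j + 7) − 7 = 2^{j+1} + 14 − 7 = 2^{j+1} + 7.
By induction, h_n = 2^n + 7 for all n ≥ 0.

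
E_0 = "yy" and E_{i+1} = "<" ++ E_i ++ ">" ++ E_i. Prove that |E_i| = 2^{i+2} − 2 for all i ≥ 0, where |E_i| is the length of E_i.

Base case: |E_0| = 2, and 2^{0+2} − 2 = 2.
Assume |E_j| = 2^{j+2} − 2.
Then |E_{j+1}| = 1 + |E_j| + 1 + |E_j| = 2|E_j| + 2 = 2(2^{j+2} − 2) + 2 = 2^{j+3} − 4 + 2 = 2^{j+3} − 2.
Hence |E_i| = 2^{i+2} − 2 for every i ≥ 0, by induction.

|E_i| = 2^{i+2} − 2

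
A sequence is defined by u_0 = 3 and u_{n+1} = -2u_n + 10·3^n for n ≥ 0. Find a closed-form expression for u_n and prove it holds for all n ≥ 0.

Claim: u_n = (-2)^n + 2·3^n.

Base case: u_0 = 3, and (-2)^0 + 2·3^0 = 1 + 2 = 3.
Assume u_m = (-2)^m + 2·3^m for some m ≥ 0.
Then u_{m+1} = -2u_m + 10·3^m = -2·((-2)^m + 2·3^m) + 10·3^m = (-2)^{m+1} − 4·3^m + 10·3^m = (-2)^{m+1} + 6·3^m = (-2)^{m+1} + 2·3^{m+1}.
Hence u_n = (-2)^n + 2·3^n for every n ≥ 0, by induction.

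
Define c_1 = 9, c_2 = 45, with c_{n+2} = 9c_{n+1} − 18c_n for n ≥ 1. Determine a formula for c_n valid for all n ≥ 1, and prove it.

Claim: c_n = 6^n + 3^n.

Base cases: c_1 = 9 and 6^1 + 3^1 = 9; c_2 = 45 and 6^2 + 3^2 = 45.
Assume c_j = 6^j + 3^j for all 1 ≤ j ≤ m, where m ≥ 2.
Then c_{m+1} = 9c_m − 18c_{m−1} = 9·(6^m + 3^m) − 18·(6^{m−1} + 3^{m−1}) = (9·6 − 18)6^{m−1} + (9·3 − 18)3^{m−1} = 36·6^{m−1} + 9·3^{m−1} = 6^{m+1} + 3^{m+1}.
By strong induction, c_n = 6^n + 3^n for all n ≥ 1.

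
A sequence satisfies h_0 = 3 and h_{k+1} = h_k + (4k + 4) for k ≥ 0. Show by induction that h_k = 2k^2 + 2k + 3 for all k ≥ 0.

Base case: h_0 = 3, and 2·0^2 + 2·0 + 3 = 3.
Assume h_m = 2m^2 + 2m + 3.
Then h_{m+1} = h_m + (4m + 4) = (2m^2 + 2m + 3) + (4m + 4) = 2m^2 + 6m + 7,
and 2·(m+1)^2 + 2·(m+1) + 3 = 2m^2 + 6m + 7.
Hence h_k = 2k^2 + 2k + 3 for every k ≥ 0, by induction.

h_k = 2k^2 + 2k + 3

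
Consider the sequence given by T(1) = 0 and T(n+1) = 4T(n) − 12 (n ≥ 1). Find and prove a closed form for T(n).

Claim: T(n) = -4^n + 4.

Base case: T(1) = 0, and -4^1 + 4 = -4 + 4 = 0.
Assume T(k) = -4^k + 4 for some k ≥ 1.
Then T(k+1) = 4T(k) − 12 = 4·(-4^k + 4) − 12 = -4^{k+1} + 16 − 12 = -4^{k+1} + 4.
This completes the inductive step, so T(n) = -4^n + 4 for all n ≥ 1.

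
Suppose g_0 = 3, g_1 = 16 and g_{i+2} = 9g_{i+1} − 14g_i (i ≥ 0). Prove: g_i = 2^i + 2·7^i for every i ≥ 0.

Base cases: g_0 = 3 and 2^0 + 2·7^0 = 3; g_1 = 16 and 2^1 + 2·7^1 = 16.
Assume g_t = 2^t + 2·7^t for all 0 ≤ t ≤ j, where j ≥ 1.
Then g_{j+1} = 9g_j − 14g_{j−1} = 9·(2^j + 2·7^j) − 14·(2^{j−1} + 2·7^{j−1}) = (9·2 − 14)2^{j−1} + 2·(9·7 − 14)7^{j−1} = 4·2^{j−1} + 98·7^{j−1} = 2^{j+1} + 2·7^{j+1}.
By strong induction, g_i = 2^i + 2·7^i for all i ≥ 0.

g_i = 2^i + 2·7^i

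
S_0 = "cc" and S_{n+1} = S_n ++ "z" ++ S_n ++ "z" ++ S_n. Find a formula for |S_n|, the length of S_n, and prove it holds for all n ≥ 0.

Claim: |S_n| = 3^{n+1} − 1.

Base case: |S_0| = 2, and 3^{0+1} − 1 = 2.
Assume |S_r| = 3^{r+1} − 1.
Then |S_{r+1}| = 3|S_r| + 2 = 3(3^{r+1} − 1) + 2 = 3^{r+2} − 3 + 2 = 3^{r+2} − 1.
Hence |S_n| = 3^{n+1} − 1 for every n ≥ 0, by induction.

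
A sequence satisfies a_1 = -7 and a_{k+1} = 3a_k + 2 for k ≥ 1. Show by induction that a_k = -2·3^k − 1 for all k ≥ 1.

Base case: a_1 = -7, and -2·3^1 − 1 = -6 − 1 = -7.
Assume a_r = -2·3^r − 1 for some r ≥ 1.
Then a_{r+1} = 3a_r + 2 = 3·(-2·3^r − 1) + 2 = -6·3^r − 3 + 2 = -2·3^{r+1} − 1.
This completes the inductive step, so a_k = -2·3^k − 1 for all k ≥ 1.

a_k = -2·3^k − 1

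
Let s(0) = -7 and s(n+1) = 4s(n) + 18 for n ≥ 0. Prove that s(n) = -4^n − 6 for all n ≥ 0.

Base case: s(0) = -7, and -4^0 − 6 = -1 − 6 = -7.
Assume s(k) = -4^k − 6 for some k ≥ 0.
Then s(k+1) = 4s(k) + 18 = 4·(-4^k − 6) + 18 = -4^{k+1} − 24 + 18 = -4^{k+1} − 6.
Hence s(n) = -4^n − 6 for every n ≥ 0, by induction.

s(n) = -4^n − 6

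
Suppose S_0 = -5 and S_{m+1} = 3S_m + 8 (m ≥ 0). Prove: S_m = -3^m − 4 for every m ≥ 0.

Base case: S_0 = -5, and -3^0 − 4 = -1 − 4 = -5.
Assume S_k = -3^k − 4 for some k ≥ 0.
Then S_{k+1} = 3S_k + 8 = 3·(-3^k − 4) + 8 = -3^{k+1} − 12 + 8 = -3^{k+1} − 4.
Hence S_m = -3^m − 4 for every m ≥ 0, by induction.

S_m = -3^m − 4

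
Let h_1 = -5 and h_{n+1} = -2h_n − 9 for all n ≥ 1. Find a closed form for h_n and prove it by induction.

Claim: h_n = (-2)^n − 3.

Base case: h_1 = -5, and (-2)^1 − 3 = -2 − 3 = -5.
Assume h_k = (-2)^k − 3 for some k ≥ 1.
Then h_{k+1} = -2h_k − 9 = -2·((-2)^k − 3) − 9 = -2·(-2)^k + 6 − 9 = (-2)^{k+1} − 3.
So the formula holds for k+1, and by induction h_n = (-2)^n − 3 for all n ≥ 1.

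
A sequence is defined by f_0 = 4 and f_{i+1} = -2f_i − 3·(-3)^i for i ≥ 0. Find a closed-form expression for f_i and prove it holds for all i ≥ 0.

Claim: f_i = (-2)^i + 3·(-3)^i.

Base case: f_0 = 4, and (-2)^0 + 3·(-3)^0 = 1 + 3 = 4.
Assume f_k = (-2)^k + 3·(-3)^k for some k ≥ 0.
Then f_{k+1} = -2f_k − 3·(-3)^k = -2·((-2)^k + 3·(-3)^k) − 3·(-3)^k = (-2)^{k+1} − 6·(-3)^k − 3·(-3)^k = (-2)^{k+1} − 9·(-3)^k = (-2)^{k+1} + 3·(-3)^{k+1}.
So the formula holds for k+1, and by induction f_i = (-2)^i + 3·(-3)^i for all i ≥ 0.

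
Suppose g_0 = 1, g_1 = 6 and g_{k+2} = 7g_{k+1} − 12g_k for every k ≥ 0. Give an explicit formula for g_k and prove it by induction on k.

Claim: g_k = 3·4^k − 2·3^k.

Base cases: g_0 = 1 and 3·4^0 − 2·3^0 = 1; g_1 = 6 and 3·4^1 − 2·3^1 = 6.
Assume g_i = 3·4^i − 2·3^i for all 0 ≤ i ≤ j, where j ≥ 1.
Then g_{j+1} = 7g_j − 12g_{j−1} = 7·(3·4^j − 2·3^j) − 12·(3·4^{j−1} − 2·3^{j−1}) = 3·(7·4 − 12)4^{j−1} − 2·(7·3 − 12)3^{j−1} = 48·4^{j−1} − 18·3^{j−1} = 3·4^{j+1} − 2·3^{j+1}.
Hence g_k = 3·4^k − 2·3^k for every k ≥ 0, by strong induction.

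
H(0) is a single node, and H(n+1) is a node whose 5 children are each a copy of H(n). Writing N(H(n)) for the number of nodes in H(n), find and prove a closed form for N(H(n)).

Claim: N(H(n)) = (5^{n+1} − 1)/4.

Base case: N(H(0)) = 1, and (5^{0+1} − 1)/4 = 1.
Assume N(H(m)) = (5^{m+1} − 1)/4.
Then N(H(m+1)) = 1 + 5N(H(m)) = 1 + 5·(5^{m+1} − 1)/4 = 1 + (5^{m+2} − 5)/4 = (4 + 5^{m+2} − 5)/4 = (5^{m+2} − 1)/4.
So the formula holds for m+1, and by induction N(H(n)) = (5^{n+1} − 1)/4 for all n ≥ 0.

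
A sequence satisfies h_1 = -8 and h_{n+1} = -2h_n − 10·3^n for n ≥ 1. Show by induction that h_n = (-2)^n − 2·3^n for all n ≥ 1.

Base case: h_1 = -8, and (-2)^1 − 2·3^1 = -2 − 6 = -8.
Assume h_j = (-2)^j − 2·3^j for some j ≥ 1.
Then h_{j+1} = -2h_j − 10·3^j = -2·((-2)^j − 2·3^j) − 10·3^j = (-2)^{j+1} + 4·3^j − 10·3^j = (-2)^{j+1} − 6·3^j = (-2)^{j+1} − 2·3^{j+1}.
So the formula holds for j+1, and by induction h_n = (-2)^n − 2·3^n for all n ≥ 1.

h_n = (-2)^n − 2·3^n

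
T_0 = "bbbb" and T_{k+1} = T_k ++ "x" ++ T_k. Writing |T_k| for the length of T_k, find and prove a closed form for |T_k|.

Claim: |T_k| = 5·2^k − 1.

Base case: |T_0| = 4, and 5·2^0 − 1 = 4.
Assume |T_r| = 5·2^r − 1.
Then |T_{r+1}| = |T_r| + 1 + |T_r| = 2|T_r| + 1 = 2(5·2^r − 1) + 1 = 5·2^{r+1} − 2 + 1 = 5·2^{r+1} − 1.
Hence |T_k| = 5·2^k − 1 for every k ≥ 0, by induction.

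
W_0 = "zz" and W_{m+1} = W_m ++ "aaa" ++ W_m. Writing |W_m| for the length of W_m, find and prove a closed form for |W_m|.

Claim: |W_m| = 5·2^m − 3.

Base case: |W_0| = 2, and 5·2^0 − 3 = 2.
Assume |W_k| = 5·2^k − 3.
Then |W_{k+1}| = |W_k| + 3 + |W_k| = 2|W_k| + 3 = 2(5·2^k − 3) + 3 = 5·2^{k+1} − 6 + 3 = 5·2^{k+1} − 3.
This completes the inductive step, so |W_m| = 5·2^m − 3 for all m ≥ 0.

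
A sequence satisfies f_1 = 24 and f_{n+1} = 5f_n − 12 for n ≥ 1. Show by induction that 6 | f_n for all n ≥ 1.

Base case: f_1 = 24 = 6·4, so 6 | f_1.
Assume 6 | f_r, so f_r = 6t for some integer t.
Then f_{r+1} = 5f_r − 12 = 5·(6t) − 12 = 6(5t − 2), so 6 | f_{r+1}.
So the property holds for r+1, and by induction 6 | f_n for all n ≥ 1.

6 | f_n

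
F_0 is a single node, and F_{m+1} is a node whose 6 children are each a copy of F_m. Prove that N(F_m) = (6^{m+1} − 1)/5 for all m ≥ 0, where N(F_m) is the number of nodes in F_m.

Base case: N(F_0) = 1, and (6^{0+1} − 1)/5 = 1.
Assume N(F_k) = (6^{k+1} − 1)/5.
Then N(F_{k+1}) = 1 + 6N(F_k) = 1 + 6·(6^{k+1} − 1)/5 = 1 + (6^{k+2} − 6)/5 = (5 + 6^{k+2} − 6)/5 = (6^{k+2} − 1)/5.
So the formula holds for k+1, and by induction N(F_m) = (6^{m+1} − 1)/5 for all m ≥ 0.

N(F_m) = (6^{m+1} − 1)/5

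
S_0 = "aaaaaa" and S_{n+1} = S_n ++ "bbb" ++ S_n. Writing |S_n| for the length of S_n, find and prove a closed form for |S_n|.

Claim: |S_n| = 9·2^n − 3.

Base case: |S_0| = 6, and 9·2^0 − 3 = 6.
Assume |S_j| = 9·2^j − 3.
Then |S_{j+1}| = |S_j| + 3 + |S_j| = 2|S_j| + 3 = 2(9·2^j − 3) + 3 = 9·2^{j+1} − 6 + 3 = 9·2^{j+1} − 3.
By induction, |S_n| = 9·2^n − 3 for all n ≥ 0.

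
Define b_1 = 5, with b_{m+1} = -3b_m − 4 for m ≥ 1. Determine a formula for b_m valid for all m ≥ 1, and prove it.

Claim: b_m = -2·(-3)^m − 1.

Base case: b_1 = 5, and -2·(-3)^1 − 1 = 6 − 1 = 5.
Assume b_j = -2·(-3)^j − 1 for some j ≥ 1.
Then b_{j+1} = -3b_j − 4 = -3·(-2·(-3)^j − 1) − 4 = 6·(-3)^j + 3 − 4 = -2·(-3)^{j+1} − 1.
This completes the inductive step, so b_m = -2·(-3)^m − 1 for all m ≥ 1.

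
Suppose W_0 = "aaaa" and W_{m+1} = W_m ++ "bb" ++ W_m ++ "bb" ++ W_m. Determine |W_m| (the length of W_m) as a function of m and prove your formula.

Claim: |W_m| = 6·3^m − 2.

Base case: |W_0| = 4, and 6·3^0 − 2 = 4.
Assume |W_j| = 6·3^j − 2.
Then |W_{j+1}| = 3|W_j| + 4 = 3(6·3^j − 2) + 4 = 6·3^{j+1} − 6 + 4 = 6·3^{j+1} − 2.
By induction, |W_m| = 6·3^m − 2 for all m ≥ 0.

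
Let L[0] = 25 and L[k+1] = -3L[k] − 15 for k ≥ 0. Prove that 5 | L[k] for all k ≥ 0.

Base case: L[0] = 25 = 5·5, so 5 | L[0].
Assume 5 | L[m], so L[m] = 5t for some integer t.
Then L[m+1] = -3L[m] − 15 = -3·(5t) − 15 = 5(-3t − 3), so 5 | L[m+1].
So the property holds for m+1, and by induction 5 | L[k] for all k ≥ 0.

5 | L[k]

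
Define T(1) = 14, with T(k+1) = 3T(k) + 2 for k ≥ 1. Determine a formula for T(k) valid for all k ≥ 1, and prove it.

Claim: T(k) = 5·3^k − 1.

Base case: T(1) = 14, and 5·3^1 − 1 = 15 − 1 = 14.
Assume T(m) = 5·3^m − 1 for some m ≥ 1.
Then T(m+1) = 3T(m) + 2 = 3·(5·3^m − 1) + 2 = 15·3^m − 3 + 2 = 5·3^{m+1} − 1.
Hence T(k) = 5·3^k − 1 for every k ≥ 1, by induction.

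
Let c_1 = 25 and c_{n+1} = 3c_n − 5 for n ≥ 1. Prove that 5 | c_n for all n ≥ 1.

Base case: c_1 = 25 = 5·5, so 5 | c_1.
Assume 5 | c_r, so c_r = 5t for some integer t.
Then c_{r+1} = 3c_r − 5 = 3·(5t) − 5 = 5(3t − 1), so 5 | c_{r+1}.
This completes the inductive step, so 5 | c_n for all n ≥ 1.

5 | c_n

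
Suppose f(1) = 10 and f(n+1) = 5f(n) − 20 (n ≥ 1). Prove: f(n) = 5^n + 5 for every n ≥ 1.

Base case: f(1) = 10, and 5^1 + 5 = 5 + 5 = 10.
Assume f(k) = 5^k + 5 for some k ≥ 1.
Then f(k+1) = 5f(k) − 20 = 5·(5^k + 5) − 20 = 5^{k+1} + 25 − 20 = 5^{k+1} + 5.
By induction, f(n) = 5^n + 5 for all n ≥ 1.

f(n) = 5^n + 5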